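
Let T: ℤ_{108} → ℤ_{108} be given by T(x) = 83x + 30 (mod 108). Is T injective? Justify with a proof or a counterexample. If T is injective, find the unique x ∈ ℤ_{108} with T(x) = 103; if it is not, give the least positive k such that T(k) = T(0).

23

If T(x_1) = T(x_2), then 83x_1 ≡ 83x_2 (mod 108). Because gcd(83, 108) = 1, we may cancel 83 to get x_1 ≡ x_2 (mod 108).
Thus T is injective.
We now compute 83⁻¹ mod 108 explicitly. Euclid's algorithm: 108 = 1·83 + 25, 83 = 3·25 + 8, 25 = 3·8 + 1; back-substituting gives 1 = 95·83 − 73·108, so 83⁻¹ ≡ 95 (mod 108).
Since T is injective, we compute T⁻¹(103): solve 83x + 30 ≡ 103 (mod 108), i.e. 83x ≡ 73 (mod 108).
Multiplying by 83⁻¹ = 95 gives x ≡ 95·73 = 6935 = 64·108 + 23 ≡ 23 (mod 108).
Check: T(23) = 83·23 + 30 = 1939 = 17·108 + 103 ≡ 103 (mod 108).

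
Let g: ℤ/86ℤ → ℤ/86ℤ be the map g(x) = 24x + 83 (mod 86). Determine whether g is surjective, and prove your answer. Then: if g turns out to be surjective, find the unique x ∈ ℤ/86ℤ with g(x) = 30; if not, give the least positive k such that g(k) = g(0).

43

Since gcd(24, 86) = 2, we have 24x ≡ 0 (mod 2) for all x, so g(x) ≡ 1 (mod 2).
But 0 ≢ 1 (mod 2), so 0 ∈ ℤ/86ℤ has no preimage. Therefore g is not surjective.
Since g is not surjective, we find the least positive k with g(k) = g(0): this means 24k ≡ 0 (mod 86), i.e. 86 ∣ 24k. Since gcd(24, 86) = 2, dividing through by 2 this holds exactly when 43 ∣ 12k, and as gcd(12, 43) = 1, exactly when 43 ∣ k.
The smallest positive such k is 43.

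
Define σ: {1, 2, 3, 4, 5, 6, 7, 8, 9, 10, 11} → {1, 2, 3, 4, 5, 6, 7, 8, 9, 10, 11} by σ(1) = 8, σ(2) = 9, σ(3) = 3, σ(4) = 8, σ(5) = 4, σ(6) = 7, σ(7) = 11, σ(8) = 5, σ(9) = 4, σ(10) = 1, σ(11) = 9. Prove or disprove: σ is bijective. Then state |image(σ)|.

8

σ(1) = 8 = σ(4) with 1 ≠ 4, so σ is not injective, hence not bijective.
The image of σ is {1, 3, 4, 5, 7, 8, 9, 11}, which has 8 elements.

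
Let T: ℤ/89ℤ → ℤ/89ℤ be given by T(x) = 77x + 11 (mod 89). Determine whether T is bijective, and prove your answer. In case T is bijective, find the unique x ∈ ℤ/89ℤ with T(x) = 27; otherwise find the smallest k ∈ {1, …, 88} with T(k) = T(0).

58

If T(s) = T(t), then 77s ≡ 77t (mod 89). Because gcd(77, 89) = 1, we may cancel 77 to get s ≡ t (mod 89).
We now compute 77⁻¹ mod 89 explicitly. Euclid's algorithm: 89 = 1·77 + 12, 77 = 6·12 + 5, 12 = 2·5 + 2, 5 = 2·2 + 1; back-substituting gives 1 = 37·77 − 32·89, so 77⁻¹ ≡ 37 (mod 89).
For any y ∈ ℤ/89ℤ, x = 37(y − 11) mod 89 satisfies T(x) = 77·37(y − 11) + 11 ≡ y (since 77·37 ≡ 1 mod 89). So every y has a preimage.
So T is bijective.
Since T is bijective, we compute T⁻¹(27): solve 77x + 11 ≡ 27 (mod 89), i.e. 77x ≡ 16 (mod 89).
Multiplying by 77⁻¹ = 37 gives x ≡ 37·16 = 592 = 6·89 + 58 ≡ 58 (mod 89).
Check: T(58) = 77·58 + 11 = 4477 = 50·89 + 27 ≡ 27 (mod 89).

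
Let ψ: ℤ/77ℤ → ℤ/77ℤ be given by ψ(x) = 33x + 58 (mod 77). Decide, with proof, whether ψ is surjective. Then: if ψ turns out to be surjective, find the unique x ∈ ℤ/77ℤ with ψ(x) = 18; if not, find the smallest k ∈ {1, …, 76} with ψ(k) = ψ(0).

Recall that surjectivity means every element of the codomain has a preimage under ψ.
Since gcd(33, 77) = 11, we have 33x ≡ 0 (mod 11) for all x, so ψ(x) ≡ 3 (mod 11).
But 0 ≢ 3 (mod 11), so 0 ∈ ℤ/77ℤ has no preimage. Hence ψ is not surjective.
Since ψ is not surjective, we find the least positive k with ψ(k) = ψ(0): this means 33k ≡ 0 (mod 77), i.e. 77 ∣ 33k. Since gcd(33, 77) = 11, dividing through by 11 this holds exactly when 7 ∣ 3k, and as gcd(3, 7) = 1, exactly when 7 ∣ k.
The smallest positive such k is 7.

7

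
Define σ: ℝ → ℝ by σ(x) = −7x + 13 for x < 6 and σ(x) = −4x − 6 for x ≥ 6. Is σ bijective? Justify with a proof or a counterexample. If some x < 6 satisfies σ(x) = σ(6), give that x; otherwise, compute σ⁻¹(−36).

15/2

Both pieces are strictly decreasing (slopes −7 and −4), so each is injective on its own interval.
The left piece maps (−∞, 6) onto (−29, ∞); the right piece maps [6, ∞) onto (−∞, −30].
The images leave a gap (−29 has no preimage), so σ is not surjective, hence not bijective.
Because the two images are disjoint, no x < 6 has σ(x) = σ(6), so we compute σ⁻¹(−36): −36 lies in (−∞, −30], so solve −4x − 6 = −36: x = (−36 + 6)/(−4) = 15/2.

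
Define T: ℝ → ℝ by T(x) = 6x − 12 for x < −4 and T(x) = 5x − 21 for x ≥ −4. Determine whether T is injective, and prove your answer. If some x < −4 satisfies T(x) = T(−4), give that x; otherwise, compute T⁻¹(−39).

Both pieces are strictly increasing (slopes 6 and 5), so each is injective on its own interval.
The left piece maps (−∞, −4) onto (−∞, −36); the right piece maps [−4, ∞) onto [−41, ∞).
These images overlap. In particular T(−4) = −41 (right piece), and solving 6x − 12 = −41 on the left piece gives x = −29/6 < −4.
So T(−29/6) = T(−4) with −29/6 ≠ −4, and T is not injective. This x = −29/6 is the requested value below −4.

-29/6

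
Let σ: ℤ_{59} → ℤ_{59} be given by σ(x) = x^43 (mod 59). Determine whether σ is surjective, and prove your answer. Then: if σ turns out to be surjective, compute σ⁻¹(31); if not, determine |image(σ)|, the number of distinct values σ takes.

Since 59 is prime, the nonzero elements of ℤ_{59} form a cyclic group of order 58.
As gcd(43, 58) = 1, raising to the 43rd power is a bijection on this group: if s^43 ≡ t^43 then (st^{−1})^43 = 1, and the only element of order dividing gcd(43, 58) = 1 is 1, so s = t.
With σ(0) = 0 this makes σ injective on all of ℤ_{59}, hence bijective (finite equal-size domain and codomain). In particular σ is surjective.
Since σ is surjective, we find the preimage of 31. The inverse of x ↦ x^43 on (ℤ_{59})^× is x ↦ x^27, because 43·27 = 1161 = 20·58 + 1 ≡ 1 (mod 58) and x^{58} = 1 for x ≠ 0 (Fermat). So σ⁻¹(31) = 31^27 mod 59.
Repeated squaring mod 59: 31^1 ≡ 31, 31^2 ≡ 31² = 961 ≡ 17, 31^4 ≡ 17² = 289 ≡ 53, 31^8 ≡ 53² = 2809 ≡ 36, 31^16 ≡ 36² = 1296 ≡ 57. Since 27 = 16 + 8 + 2 + 1, 31^27 ≡ 57·36·17·31: 57·36 = 2052 ≡ 46, then 46·17 = 782 ≡ 15, then 15·31 = 465 ≡ 52. So 31^27 ≡ 52 (mod 59).
Hence σ⁻¹(31) = 52.

52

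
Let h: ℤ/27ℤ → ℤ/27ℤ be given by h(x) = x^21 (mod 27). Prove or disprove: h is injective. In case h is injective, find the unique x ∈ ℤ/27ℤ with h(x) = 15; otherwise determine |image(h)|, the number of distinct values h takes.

7

h(0) = 0^21 = 0.
h(3): Repeated squaring mod 27: 3^1 ≡ 3, 3^2 ≡ 3² = 9, 3^4 ≡ 9² = 81 ≡ 0, 3^8 ≡ 0² = 0, 3^16 ≡ 0² = 0. Since 21 = 16 + 4 + 1, 3^21 ≡ 0·0·3: 0·0 = 0, then 0·3 = 0. So 3^21 ≡ 0 (mod 27).
So h(0) = h(3) = 0 while 0 ≠ 3, hence h is not injective.
Since h is not injective, we determine |image(h)|. Computing x^21 mod 27 for each x (by repeated squaring, reducing mod 27 at every step), the values h(0), h(1), …, h(26) are: 0, 1, 8, 0, 10, 17, 0, 19, 26, 0, 1, 8, 0, 10, 17, 0, 19, 26, 0, 1, 8, 0, 10, 17, 0, 19, 26.
The distinct values are {0, 1, 8, 10, 17, 19, 26}; there are 7 of them.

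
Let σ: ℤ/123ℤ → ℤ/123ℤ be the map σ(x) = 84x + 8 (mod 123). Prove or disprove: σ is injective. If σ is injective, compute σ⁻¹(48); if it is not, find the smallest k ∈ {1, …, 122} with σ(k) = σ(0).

Recall: injectivity means: for all u, v in the domain, σ(u) = σ(v) implies u = v.
We have gcd(84, 123) = 3 > 1. Taking u = 0 and v = 41: σ(0) = 8 and σ(41) = 84·41 + 8 = 3452 ≡ 8 (mod 123).
So σ(0) = σ(41) while 0 ≠ 41, so σ is not injective.
Since σ is not injective, we find the least positive k with σ(k) = σ(0): this means 84k ≡ 0 (mod 123), i.e. 123 ∣ 84k. Since gcd(84, 123) = 3, dividing through by 3 this holds exactly when 41 ∣ 28k, and as gcd(28, 41) = 1, exactly when 41 ∣ k.
The smallest positive such k is 41.

41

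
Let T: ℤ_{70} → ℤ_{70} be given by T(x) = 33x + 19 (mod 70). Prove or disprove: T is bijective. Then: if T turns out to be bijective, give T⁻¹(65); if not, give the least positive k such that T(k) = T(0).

12

If T(a) = T(b), then 33a ≡ 33b (mod 70). Because gcd(33, 70) = 1, we may cancel 33 to get a ≡ b (mod 70).
We now compute 33⁻¹ mod 70 explicitly. Euclid's algorithm: 70 = 2·33 + 4, 33 = 8·4 + 1; back-substituting gives 1 = 17·33 − 8·70, so 33⁻¹ ≡ 17 (mod 70).
For any y ∈ ℤ_{70}, x = 17(y − 19) mod 70 satisfies T(x) = 33·17(y − 19) + 19 ≡ y (since 33·17 ≡ 1 mod 70). So every y has a preimage.
Therefore T is bijective.
Since T is bijective, we compute T⁻¹(65): solve 33x + 19 ≡ 65 (mod 70), i.e. 33x ≡ 46 (mod 70).
Multiplying by 33⁻¹ = 17 gives x ≡ 17·46 = 782 = 11·70 + 12 ≡ 12 (mod 70).
Check: T(12) = 33·12 + 19 = 415 = 5·70 + 65 ≡ 65 (mod 70).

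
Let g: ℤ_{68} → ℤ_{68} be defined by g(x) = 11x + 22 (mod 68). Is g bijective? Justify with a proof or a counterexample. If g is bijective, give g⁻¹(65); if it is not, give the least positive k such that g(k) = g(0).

If g(a) = g(b), then 11a ≡ 11b (mod 68). Because gcd(11, 68) = 1, we may cancel 11 to get a ≡ b (mod 68).
We now compute 11⁻¹ mod 68 explicitly. Euclid's algorithm: 68 = 6·11 + 2, 11 = 5·2 + 1; back-substituting gives 1 = 31·11 − 5·68, so 11⁻¹ ≡ 31 (mod 68).
Then y ↦ 31(y − 22) is a two-sided inverse to g, so every y ∈ ℤ_{68} has a preimage.
Thus g is bijective.
Since g is bijective, we compute g⁻¹(65): solve 11x + 22 ≡ 65 (mod 68), i.e. 11x ≡ 43 (mod 68).
Multiplying by 11⁻¹ = 31 gives x ≡ 31·43 = 1333 = 19·68 + 41 ≡ 41 (mod 68).
Check: g(41) = 11·41 + 22 = 473 = 6·68 + 65 ≡ 65 (mod 68).

41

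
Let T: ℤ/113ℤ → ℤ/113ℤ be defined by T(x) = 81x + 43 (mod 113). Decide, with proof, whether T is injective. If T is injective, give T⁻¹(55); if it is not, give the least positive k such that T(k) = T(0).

Recall that injectivity means: for all s, t in the domain, T(s) = T(t) implies s = t.
Suppose T(s) = T(t) in ℤ/113ℤ. Then 81s + 43 ≡ 81t + 43 (mod 113), therefore 81(s − t) ≡ 0 (mod 113).
Since gcd(81, 113) = 1, 81 is invertible modulo 113, thus s − t ≡ 0 (mod 113), i.e. s = t.
So T is injective.
We now compute 81⁻¹ mod 113 explicitly. Euclid's algorithm: 113 = 1·81 + 32, 81 = 2·32 + 17, 32 = 1·17 + 15, 17 = 1·15 + 2, 15 = 7·2 + 1; back-substituting gives 1 = 60·81 − 43·113, so 81⁻¹ ≡ 60 (mod 113).
Since T is injective, we find T⁻¹(55): we need 81x ≡ 55 − 43 ≡ 12 (mod 113). Using 81⁻¹ = 60: x ≡ 60·12 = 720 = 6·113 + 42, so x = 42.
Check: T(42) = 81·42 + 43 = 3445 = 30·113 + 55 ≡ 55 (mod 113).

42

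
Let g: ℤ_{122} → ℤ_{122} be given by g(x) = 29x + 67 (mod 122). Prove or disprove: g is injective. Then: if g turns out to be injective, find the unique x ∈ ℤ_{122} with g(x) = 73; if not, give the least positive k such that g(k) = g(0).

Recall that g is injective when g(a) = g(b) forces a = b.
Suppose g(a) = g(b) in ℤ_{122}. Then 29a + 67 ≡ 29b + 67 (mod 122), hence 29(a − b) ≡ 0 (mod 122).
Since gcd(29, 122) = 1, 29 is invertible modulo 122, hence a − b ≡ 0 (mod 122), i.e. a = b.
Thus g is injective.
We now compute 29⁻¹ mod 122 explicitly. Euclid's algorithm: 122 = 4·29 + 6, 29 = 4·6 + 5, 6 = 1·5 + 1; back-substituting gives 1 = 101·29 − 24·122, so 29⁻¹ ≡ 101 (mod 122).
Since g is injective, we compute g⁻¹(73): solve 29x + 67 ≡ 73 (mod 122), i.e. 29x ≡ 6 (mod 122).
Multiplying by 29⁻¹ = 101 gives x ≡ 101·6 = 606 = 4·122 + 118 ≡ 118 (mod 122).
Check: g(118) = 29·118 + 67 = 3489 = 28·122 + 73 ≡ 73 (mod 122).

118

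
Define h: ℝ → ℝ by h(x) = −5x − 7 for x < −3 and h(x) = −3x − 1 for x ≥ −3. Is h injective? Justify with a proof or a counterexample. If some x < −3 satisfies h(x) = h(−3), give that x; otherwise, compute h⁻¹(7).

Both pieces are strictly decreasing (slopes −5 and −3), so each is injective on its own interval.
The left piece maps (−∞, −3) onto (8, ∞); the right piece maps [−3, ∞) onto (−∞, 8].
These images are disjoint, so no value is attained by both pieces. Hence h is injective.
Because the two images are disjoint, no x < −3 has h(x) = h(−3), so we compute h⁻¹(7): 7 lies in (−∞, 8], so solve −3x − 1 = 7: x = (7 + 1)/(−3) = −8/3.

-8/3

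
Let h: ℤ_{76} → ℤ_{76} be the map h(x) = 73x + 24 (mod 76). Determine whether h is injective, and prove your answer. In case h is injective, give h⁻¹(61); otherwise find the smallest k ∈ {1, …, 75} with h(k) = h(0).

Suppose h(u) = h(v) in ℤ_{76}. Then 73u + 24 ≡ 73v + 24 (mod 76), thus 73(u − v) ≡ 0 (mod 76).
Since gcd(73, 76) = 1, 73 is invertible modulo 76, therefore u − v ≡ 0 (mod 76), i.e. u = v.
So h is injective.
We now compute 73⁻¹ mod 76 explicitly. Euclid's algorithm: 76 = 1·73 + 3, 73 = 24·3 + 1; back-substituting gives 1 = 25·73 − 24·76, so 73⁻¹ ≡ 25 (mod 76).
Since h is injective, we find h⁻¹(61): we need 73x ≡ 61 − 24 ≡ 37 (mod 76). Using 73⁻¹ = 25: x ≡ 25·37 = 925 = 12·76 + 13, so x = 13.
Check: h(13) = 73·13 + 24 = 973 = 12·76 + 61 ≡ 61 (mod 76).

13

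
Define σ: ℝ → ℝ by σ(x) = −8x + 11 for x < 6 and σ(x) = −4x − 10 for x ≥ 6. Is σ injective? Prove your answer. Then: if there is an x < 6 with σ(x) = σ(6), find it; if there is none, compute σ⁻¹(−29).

45/8

Both pieces are strictly decreasing (slopes −8 and −4), so each is injective on its own interval.
The left piece maps (−∞, 6) onto (−37, ∞); the right piece maps [6, ∞) onto (−∞, −34].
These images overlap. In particular σ(6) = −34 (right piece), and solving −8x + 11 = −34 on the left piece gives x = 45/8 < 6.
So σ(45/8) = σ(6) with 45/8 ≠ 6, and σ is not injective. This x = 45/8 is the requested value below 6.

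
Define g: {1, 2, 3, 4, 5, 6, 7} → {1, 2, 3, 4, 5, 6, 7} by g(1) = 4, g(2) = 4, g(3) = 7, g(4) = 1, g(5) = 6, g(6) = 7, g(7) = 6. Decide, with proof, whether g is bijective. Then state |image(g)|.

4

g(1) = 4 = g(2) with 1 ≠ 2, so g is not injective, hence not bijective.
The image of g is {1, 4, 6, 7}, which has 4 elements.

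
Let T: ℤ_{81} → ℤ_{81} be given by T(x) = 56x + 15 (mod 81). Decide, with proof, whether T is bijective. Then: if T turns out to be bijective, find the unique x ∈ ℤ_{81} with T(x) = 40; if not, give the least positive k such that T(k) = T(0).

Recall that T is injective if T(x_1) = T(x_2) implies x_1 = x_2.
If T(x_1) = T(x_2), then 56x_1 ≡ 56x_2 (mod 81). Because gcd(56, 81) = 1, we may cancel 56 to get x_1 ≡ x_2 (mod 81).
We now compute 56⁻¹ mod 81 explicitly. Euclid's algorithm: 81 = 1·56 + 25, 56 = 2·25 + 6, 25 = 4·6 + 1; back-substituting gives 1 = 68·56 − 47·81, so 56⁻¹ ≡ 68 (mod 81).
For any y ∈ ℤ_{81}, x = 68(y − 15) mod 81 satisfies T(x) = 56·68(y − 15) + 15 ≡ y (since 56·68 ≡ 1 mod 81). So every y has a preimage.
Hence T is bijective.
Since T is bijective, we find T⁻¹(40): we need 56x ≡ 40 − 15 ≡ 25 (mod 81). Using 56⁻¹ = 68: x ≡ 68·25 = 1700 = 20·81 + 80, so x = 80.
Check: T(80) = 56·80 + 15 = 4495 = 55·81 + 40 ≡ 40 (mod 81).

80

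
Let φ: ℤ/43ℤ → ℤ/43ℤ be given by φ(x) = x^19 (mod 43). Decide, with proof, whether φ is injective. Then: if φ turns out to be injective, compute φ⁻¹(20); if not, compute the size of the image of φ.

Since 43 is prime, the nonzero elements of ℤ/43ℤ form a cyclic group of order 42.
As gcd(19, 42) = 1, raising to the 19th power is a bijection on this group: if a^19 ≡ b^19 then (ab^{−1})^19 = 1, and the only element of order dividing gcd(19, 42) = 1 is 1, so a = b.
With φ(0) = 0 this makes φ injective on all of ℤ/43ℤ, hence bijective (finite equal-size domain and codomain). In particular φ is injective.
Since φ is injective, we find the preimage of 20. The inverse of x ↦ x^19 on (ℤ/43ℤ)^× is x ↦ x^31, because 19·31 = 589 = 14·42 + 1 ≡ 1 (mod 42) and x^{42} = 1 for x ≠ 0 (Fermat). So φ⁻¹(20) = 20^31 mod 43.
Repeated squaring mod 43: 20^1 ≡ 20, 20^2 ≡ 20² = 400 ≡ 13, 20^4 ≡ 13² = 169 ≡ 40, 20^8 ≡ 40² = 1600 ≡ 9, 20^16 ≡ 9² = 81 ≡ 38. Since 31 = 16 + 8 + 4 + 2 + 1, 20^31 ≡ 38·9·40·13·20: 38·9 = 342 ≡ 41, then 41·40 = 1640 ≡ 6, then 6·13 = 78 ≡ 35, then 35·20 = 700 ≡ 12. So 20^31 ≡ 12 (mod 43).
Hence φ⁻¹(20) = 12.

12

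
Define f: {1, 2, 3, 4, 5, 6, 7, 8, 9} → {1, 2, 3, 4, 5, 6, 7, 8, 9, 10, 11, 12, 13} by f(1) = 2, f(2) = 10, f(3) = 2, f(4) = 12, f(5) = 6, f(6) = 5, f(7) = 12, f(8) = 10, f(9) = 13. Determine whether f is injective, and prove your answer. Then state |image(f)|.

6

f(1) = 2 = f(3) with 1 ≠ 3, so f is not injective.
The image of f is {2, 5, 6, 10, 12, 13}, which has 6 elements.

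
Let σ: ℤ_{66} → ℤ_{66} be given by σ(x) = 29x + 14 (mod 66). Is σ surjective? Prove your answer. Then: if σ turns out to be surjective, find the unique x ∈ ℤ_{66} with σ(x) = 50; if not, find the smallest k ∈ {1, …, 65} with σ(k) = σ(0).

Since gcd(29, 66) = 1, 29 is invertible modulo 66. Euclid's algorithm: 66 = 2·29 + 8, 29 = 3·8 + 5, 8 = 1·5 + 3, 5 = 1·3 + 2, 3 = 1·2 + 1; back-substituting gives 1 = 41·29 − 18·66, so 29⁻¹ ≡ 41 (mod 66).
Then y ↦ 41(y − 14) is a two-sided inverse to σ, so every y ∈ ℤ_{66} has a preimage.
Thus σ is surjective.
Since σ is surjective, we find σ⁻¹(50): we need 29x ≡ 50 − 14 ≡ 36 (mod 66). Using 29⁻¹ = 41: x ≡ 41·36 = 1476 = 22·66 + 24, so x = 24.
Check: σ(24) = 29·24 + 14 = 710 = 10·66 + 50 ≡ 50 (mod 66).

24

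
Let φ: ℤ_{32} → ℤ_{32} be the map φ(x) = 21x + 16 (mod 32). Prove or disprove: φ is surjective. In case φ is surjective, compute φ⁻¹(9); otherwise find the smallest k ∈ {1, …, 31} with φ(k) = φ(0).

By definition, surjectivity means every element of the codomain has a preimage under φ.
Since gcd(21, 32) = 1, 21 is invertible modulo 32. Euclid's algorithm: 32 = 1·21 + 11, 21 = 1·11 + 10, 11 = 1·10 + 1; back-substituting gives 1 = 29·21 − 19·32, so 21⁻¹ ≡ 29 (mod 32).
For any y ∈ ℤ_{32}, x = 29(y − 16) mod 32 satisfies φ(x) = 21·29(y − 16) + 16 ≡ y (since 21·29 ≡ 1 mod 32). So every y has a preimage.
So φ is surjective.
Since φ is surjective, we find φ⁻¹(9): we need 21x ≡ 9 − 16 ≡ 25 (mod 32). Using 21⁻¹ = 29: x ≡ 29·25 = 725 = 22·32 + 21, so x = 21.
Check: φ(21) = 21·21 + 16 = 457 = 14·32 + 9 ≡ 9 (mod 32).

21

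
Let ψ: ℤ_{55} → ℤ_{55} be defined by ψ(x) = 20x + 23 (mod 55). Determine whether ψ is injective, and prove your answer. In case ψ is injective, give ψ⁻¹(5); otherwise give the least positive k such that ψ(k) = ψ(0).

We have gcd(20, 55) = 5 > 1. Taking a = 0 and b = 11: ψ(0) = 23 and ψ(11) = 20·11 + 23 = 243 ≡ 23 (mod 55).
So ψ(0) = ψ(11) while 0 ≠ 11, therefore ψ is not injective.
Since ψ is not injective, we find the least positive k with ψ(k) = ψ(0): this means 20k ≡ 0 (mod 55), i.e. 55 ∣ 20k. Since gcd(20, 55) = 5, dividing through by 5 this holds exactly when 11 ∣ 4k, and as gcd(4, 11) = 1, exactly when 11 ∣ k.
The smallest positive such k is 11.

11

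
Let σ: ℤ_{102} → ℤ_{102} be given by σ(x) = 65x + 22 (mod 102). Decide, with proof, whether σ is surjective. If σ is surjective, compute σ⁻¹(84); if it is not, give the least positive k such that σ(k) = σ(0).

Since gcd(65, 102) = 1, 65 is invertible modulo 102. Euclid's algorithm: 102 = 1·65 + 37, 65 = 1·37 + 28, 37 = 1·28 + 9, 28 = 3·9 + 1; back-substituting gives 1 = 11·65 − 7·102, so 65⁻¹ ≡ 11 (mod 102).
For any y ∈ ℤ_{102}, x = 11(y − 22) mod 102 satisfies σ(x) = 65·11(y − 22) + 22 ≡ y (since 65·11 ≡ 1 mod 102). So every y has a preimage.
So σ is surjective.
Since σ is surjective, we compute σ⁻¹(84): solve 65x + 22 ≡ 84 (mod 102), i.e. 65x ≡ 62 (mod 102).
Multiplying by 65⁻¹ = 11 gives x ≡ 11·62 = 682 = 6·102 + 70 ≡ 70 (mod 102).
Check: σ(70) = 65·70 + 22 = 4572 = 44·102 + 84 ≡ 84 (mod 102).

70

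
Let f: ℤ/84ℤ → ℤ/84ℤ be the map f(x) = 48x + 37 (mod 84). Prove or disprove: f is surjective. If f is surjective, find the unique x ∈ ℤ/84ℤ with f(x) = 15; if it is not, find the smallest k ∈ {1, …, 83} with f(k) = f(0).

Since gcd(48, 84) = 12, we have 48x ≡ 0 (mod 12) for all x, so f(x) ≡ 1 (mod 12).
But 0 ≢ 1 (mod 12), so 0 ∈ ℤ/84ℤ has no preimage. So f is not surjective.
Since f is not surjective, we find the least positive k with f(k) = f(0): this means 48k ≡ 0 (mod 84), i.e. 84 ∣ 48k. Since gcd(48, 84) = 12, dividing through by 12 this holds exactly when 7 ∣ 4k, and as gcd(4, 7) = 1, exactly when 7 ∣ k.
The smallest positive such k is 7.

7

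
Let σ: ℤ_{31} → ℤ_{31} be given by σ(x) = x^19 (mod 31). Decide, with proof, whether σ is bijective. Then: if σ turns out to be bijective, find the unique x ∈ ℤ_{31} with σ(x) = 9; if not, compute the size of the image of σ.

20

Since 31 is prime, the nonzero elements of ℤ_{31} form a cyclic group of order 30.
As gcd(19, 30) = 1, raising to the 19th power is a bijection on this group: if s^19 ≡ t^19 then (st^{−1})^19 = 1, and the only element of order dividing gcd(19, 30) = 1 is 1, so s = t.
With σ(0) = 0 this makes σ injective on all of ℤ_{31}, hence bijective (finite equal-size domain and codomain). In particular σ is bijective.
Since σ is bijective, we find the preimage of 9. The inverse of x ↦ x^19 on (ℤ_{31})^× is x ↦ x^19, because 19·19 = 361 = 12·30 + 1 ≡ 1 (mod 30) and x^{30} = 1 for x ≠ 0 (Fermat). So σ⁻¹(9) = 9^19 mod 31.
Repeated squaring mod 31: 9^1 ≡ 9, 9^2 ≡ 9² = 81 ≡ 19, 9^4 ≡ 19² = 361 ≡ 20, 9^8 ≡ 20² = 400 ≡ 28, 9^16 ≡ 28² = 784 ≡ 9. Since 19 = 16 + 2 + 1, 9^19 ≡ 9·19·9: 9·19 = 171 ≡ 16, then 16·9 = 144 ≡ 20. So 9^19 ≡ 20 (mod 31).
Hence σ⁻¹(9) = 20.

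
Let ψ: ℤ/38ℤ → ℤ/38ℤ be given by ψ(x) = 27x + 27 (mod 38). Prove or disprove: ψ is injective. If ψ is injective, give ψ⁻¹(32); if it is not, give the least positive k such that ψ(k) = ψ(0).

3

By definition, ψ is injective if ψ(x_1) = ψ(x_2) implies x_1 = x_2.
If ψ(x_1) = ψ(x_2), then 27x_1 ≡ 27x_2 (mod 38). Because gcd(27, 38) = 1, we may cancel 27 to get x_1 ≡ x_2 (mod 38).
Hence ψ is injective.
We now compute 27⁻¹ mod 38 explicitly. Euclid's algorithm: 38 = 1·27 + 11, 27 = 2·11 + 5, 11 = 2·5 + 1; back-substituting gives 1 = 31·27 − 22·38, so 27⁻¹ ≡ 31 (mod 38).
Since ψ is injective, we compute ψ⁻¹(32): solve 27x + 27 ≡ 32 (mod 38), i.e. 27x ≡ 5 (mod 38).
Multiplying by 27⁻¹ = 31 gives x ≡ 31·5 = 155 = 4·38 + 3 ≡ 3 (mod 38).
Check: ψ(3) = 27·3 + 27 = 108 = 2·38 + 32 ≡ 32 (mod 38).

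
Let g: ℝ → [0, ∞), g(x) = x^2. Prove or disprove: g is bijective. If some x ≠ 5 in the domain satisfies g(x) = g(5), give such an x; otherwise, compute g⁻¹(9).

-5

g(5) = 25 = (−5)^2 = g(−5) (since 2 is even), with 5 ≠ −5. So g is not injective, hence not bijective.
For the follow-up, such an x exists: taking x = −5 ∈ ℝ gives g(−5) = 25 = g(5) with −5 ≠ 5.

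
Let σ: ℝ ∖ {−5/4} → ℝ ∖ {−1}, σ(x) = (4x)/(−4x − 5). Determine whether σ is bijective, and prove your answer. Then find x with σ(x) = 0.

0

Suppose σ(x_1) = σ(x_2). Cross-multiplying: (4x_1)(−4x_2 − 5) = (4x_2)(−4x_1 − 5).
Expanding both sides and cancelling the symmetric terms leaves −20·(x_1 − x_2) = 0. Since −20 ≠ 0, x_1 = x_2. Therefore σ is injective.
For any y ≠ −1, solving y(−4x − 5) = 4x for x gives a well-defined x ≠ −5/4. So σ is surjective.
Therefore σ is bijective.
Solving σ(x) = 0: cross-multiplying gives 4x = 0(−4x − 5), which rearranges to 4x = 0, so x = 0.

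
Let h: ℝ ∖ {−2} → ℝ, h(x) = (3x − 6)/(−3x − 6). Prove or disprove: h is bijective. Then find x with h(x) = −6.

If h(x) = −1, cross-multiplying gives −3(3x − 6) = 3(−3x − 6), which simplifies to 18 = −18 — false.  So −1 has no preimage and h is not surjective.
Thus h is not bijective.
Solving h(x) = −6: cross-multiplying gives 3x − 6 = −6(−3x − 6), which rearranges to −15x = 42, so x = −14/5.

-14/5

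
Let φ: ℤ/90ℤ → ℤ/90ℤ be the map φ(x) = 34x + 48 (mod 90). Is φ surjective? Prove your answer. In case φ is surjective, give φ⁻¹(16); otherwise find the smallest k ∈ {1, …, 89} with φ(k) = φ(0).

45

Recall: surjectivity means every element of the codomain has a preimage under φ.
Since gcd(34, 90) = 2, we have 34x ≡ 0 (mod 2) for all x, so φ(x) ≡ 0 (mod 2).
But 1 ≢ 0 (mod 2), so 1 ∈ ℤ/90ℤ has no preimage. Therefore φ is not surjective.
Since φ is not surjective, we find the least positive k with φ(k) = φ(0): this means 34k ≡ 0 (mod 90), i.e. 90 ∣ 34k. Since gcd(34, 90) = 2, dividing through by 2 this holds exactly when 45 ∣ 17k, and as gcd(17, 45) = 1, exactly when 45 ∣ k.
The smallest positive such k is 45.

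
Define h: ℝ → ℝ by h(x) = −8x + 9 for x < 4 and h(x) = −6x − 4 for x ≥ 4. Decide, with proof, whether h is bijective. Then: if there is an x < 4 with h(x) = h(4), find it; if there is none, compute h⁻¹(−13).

Both pieces are strictly decreasing (slopes −8 and −6), so each is injective on its own interval.
The left piece maps (−∞, 4) onto (−23, ∞); the right piece maps [4, ∞) onto (−∞, −28].
The images leave a gap (−23 has no preimage), so h is not surjective, hence not bijective.
Because the two images are disjoint, no x < 4 has h(x) = h(4), so we compute h⁻¹(−13): −13 lies in (−23, ∞), so solve −8x + 9 = −13: x = (−13 − 9)/(−8) = 11/4.

11/4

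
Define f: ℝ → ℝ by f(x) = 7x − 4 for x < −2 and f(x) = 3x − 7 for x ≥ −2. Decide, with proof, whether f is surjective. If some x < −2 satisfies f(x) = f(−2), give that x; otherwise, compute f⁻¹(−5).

Both pieces are strictly increasing (slopes 7 and 3), so each is injective on its own interval.
The left piece maps (−∞, −2) onto (−∞, −18); the right piece maps [−2, ∞) onto [−13, ∞).
The union (−∞, −18) ∪ [−13, ∞) omits the interval between −18 and −13; in particular −18 has no preimage. So f is not surjective.
Because the two images are disjoint, no x < −2 has f(x) = f(−2), so we compute f⁻¹(−5): −5 lies in [−13, ∞), so solve 3x − 7 = −5: x = (−5 + 7)/3 = 2/3.

2/3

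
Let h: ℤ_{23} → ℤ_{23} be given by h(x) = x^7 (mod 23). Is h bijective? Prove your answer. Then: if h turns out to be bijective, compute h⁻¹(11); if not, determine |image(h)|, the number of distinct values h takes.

Since 23 is prime, the nonzero elements of ℤ_{23} form a cyclic group of order 22.
As gcd(7, 22) = 1, raising to the 7th power is a bijection on this group: if a^7 ≡ b^7 then (ab^{−1})^7 = 1, and the only element of order dividing gcd(7, 22) = 1 is 1, so a = b.
With h(0) = 0 this makes h injective on all of ℤ_{23}, hence bijective (finite equal-size domain and codomain). In particular h is bijective.
Since h is bijective, we find the preimage of 11. The inverse of x ↦ x^7 on (ℤ_{23})^× is x ↦ x^19, because 7·19 = 133 = 6·22 + 1 ≡ 1 (mod 22) and x^{22} = 1 for x ≠ 0 (Fermat). So h⁻¹(11) = 11^19 mod 23.
Repeated squaring mod 23: 11^1 ≡ 11, 11^2 ≡ 11² = 121 ≡ 6, 11^4 ≡ 6² = 36 ≡ 13, 11^8 ≡ 13² = 169 ≡ 8, 11^16 ≡ 8² = 64 ≡ 18. Since 19 = 16 + 2 + 1, 11^19 ≡ 18·6·11: 18·6 = 108 ≡ 16, then 16·11 = 176 ≡ 15. So 11^19 ≡ 15 (mod 23).
Hence h⁻¹(11) = 15.

15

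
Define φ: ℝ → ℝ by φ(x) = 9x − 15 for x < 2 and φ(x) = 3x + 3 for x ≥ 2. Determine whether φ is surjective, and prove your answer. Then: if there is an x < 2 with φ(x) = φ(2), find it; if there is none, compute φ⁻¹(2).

17/9

Both pieces are strictly increasing (slopes 9 and 3), so each is injective on its own interval.
The left piece maps (−∞, 2) onto (−∞, 3); the right piece maps [2, ∞) onto [9, ∞).
The union (−∞, 3) ∪ [9, ∞) omits the interval between 3 and 9; in particular 3 has no preimage. So φ is not surjective.
Because the two images are disjoint, no x < 2 has φ(x) = φ(2), so we compute φ⁻¹(2): 2 lies in (−∞, 3), so solve 9x − 15 = 2: x = (2 + 15)/9 = 17/9.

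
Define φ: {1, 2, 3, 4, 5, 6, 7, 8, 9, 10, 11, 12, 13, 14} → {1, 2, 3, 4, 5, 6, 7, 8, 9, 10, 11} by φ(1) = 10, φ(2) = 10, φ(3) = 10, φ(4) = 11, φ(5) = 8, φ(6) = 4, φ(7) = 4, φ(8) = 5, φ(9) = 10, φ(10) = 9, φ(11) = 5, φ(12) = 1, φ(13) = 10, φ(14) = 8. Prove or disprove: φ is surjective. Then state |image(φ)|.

7

No element maps to 2, so φ is not surjective.
The image of φ is {1, 4, 5, 8, 9, 10, 11}, which has 7 elements.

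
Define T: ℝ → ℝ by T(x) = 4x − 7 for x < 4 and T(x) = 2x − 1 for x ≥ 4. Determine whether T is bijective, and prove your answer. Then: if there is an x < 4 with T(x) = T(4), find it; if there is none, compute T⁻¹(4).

Both pieces are strictly increasing (slopes 4 and 2), so each is injective on its own interval.
The left piece maps (−∞, 4) onto (−∞, 9); the right piece maps [4, ∞) onto [7, ∞).
These images overlap. In particular T(4) = 7 (right piece), and solving 4x − 7 = 7 on the left piece gives x = 7/2 < 4.
So T(7/2) = T(4) with 7/2 ≠ 4, and T is not injective, hence not bijective. This x = 7/2 is the requested value below 4.

7/2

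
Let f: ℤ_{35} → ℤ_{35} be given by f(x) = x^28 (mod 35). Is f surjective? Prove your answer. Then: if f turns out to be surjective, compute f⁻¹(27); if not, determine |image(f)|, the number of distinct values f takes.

8

f(3): Repeated squaring mod 35: 3^1 ≡ 3, 3^2 ≡ 3² = 9, 3^4 ≡ 9² = 81 ≡ 11, 3^8 ≡ 11² = 121 ≡ 16, 3^16 ≡ 16² = 256 ≡ 11. Since 28 = 16 + 8 + 4, 3^28 ≡ 11·16·11: 11·16 = 176 ≡ 1, then 1·11 = 11. So 3^28 ≡ 11 (mod 35).
f(4): Repeated squaring mod 35: 4^1 ≡ 4, 4^2 ≡ 4² = 16, 4^4 ≡ 16² = 256 ≡ 11, 4^8 ≡ 11² = 121 ≡ 16, 4^16 ≡ 16² = 256 ≡ 11. Since 28 = 16 + 8 + 4, 4^28 ≡ 11·16·11: 11·16 = 176 ≡ 1, then 1·11 = 11. So 4^28 ≡ 11 (mod 35).
So f(3) = f(4) = 11 while 3 ≠ 4, therefore f is not injective.
A non-injective map from the 35-element set ℤ_{35} to itself takes at most 34 distinct values, so it cannot be surjective. Thus f is not surjective.
Since f is not surjective, we determine |image(f)|. Computing x^28 mod 35 for each x (by repeated squaring, reducing mod 35 at every step), the values f(0), f(1), …, f(34) are: 0, 1, 16, 11, 11, 30, 1, 21, 1, 16, 25, 11, 16, 1, 21, 15, 16, 11, 11, 16, 15, 21, 1, 16, 11, 25, 16, 1, 21, 1, 30, 11, 11, 16, 1.
The distinct values are {0, 1, 11, 15, 16, 21, 25, 30}; there are 8 of them.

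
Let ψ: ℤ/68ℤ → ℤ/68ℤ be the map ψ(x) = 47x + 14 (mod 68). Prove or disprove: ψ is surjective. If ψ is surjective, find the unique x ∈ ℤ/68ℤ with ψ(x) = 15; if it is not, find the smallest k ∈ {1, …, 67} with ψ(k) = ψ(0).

Since gcd(47, 68) = 1, 47 is invertible modulo 68. Euclid's algorithm: 68 = 1·47 + 21, 47 = 2·21 + 5, 21 = 4·5 + 1; back-substituting gives 1 = 55·47 − 38·68, so 47⁻¹ ≡ 55 (mod 68).
Then y ↦ 55(y − 14) is a two-sided inverse to ψ, so every y ∈ ℤ/68ℤ has a preimage.
So ψ is surjective.
Since ψ is surjective, we compute ψ⁻¹(15): solve 47x + 14 ≡ 15 (mod 68), i.e. 47x ≡ 1 (mod 68).
Multiplying by 47⁻¹ = 55 gives x ≡ 55·1 = 55 ≡ 55 (mod 68).
Check: ψ(55) = 47·55 + 14 = 2599 = 38·68 + 15 ≡ 15 (mod 68).

55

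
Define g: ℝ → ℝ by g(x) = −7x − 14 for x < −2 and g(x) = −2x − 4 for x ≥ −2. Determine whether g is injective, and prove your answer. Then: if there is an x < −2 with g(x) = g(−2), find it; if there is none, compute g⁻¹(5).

Both pieces are strictly decreasing (slopes −7 and −2), so each is injective on its own interval.
The left piece maps (−∞, −2) onto (0, ∞); the right piece maps [−2, ∞) onto (−∞, 0].
These images are disjoint, so no value is attained by both pieces. Thus g is injective.
Because the two images are disjoint, no x < −2 has g(x) = g(−2), so we compute g⁻¹(5): 5 lies in (0, ∞), so solve −7x − 14 = 5: x = (5 + 14)/(−7) = −19/7.

-19/7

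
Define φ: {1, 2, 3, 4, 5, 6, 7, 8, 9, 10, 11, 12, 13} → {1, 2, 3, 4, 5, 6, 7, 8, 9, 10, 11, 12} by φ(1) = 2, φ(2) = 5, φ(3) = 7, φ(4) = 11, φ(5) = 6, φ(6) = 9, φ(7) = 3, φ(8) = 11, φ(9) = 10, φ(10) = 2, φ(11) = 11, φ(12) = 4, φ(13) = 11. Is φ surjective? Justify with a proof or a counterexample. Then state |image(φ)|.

9

No element maps to 1, so φ is not surjective.
The image of φ is {2, 3, 4, 5, 6, 7, 9, 10, 11}, which has 9 elements.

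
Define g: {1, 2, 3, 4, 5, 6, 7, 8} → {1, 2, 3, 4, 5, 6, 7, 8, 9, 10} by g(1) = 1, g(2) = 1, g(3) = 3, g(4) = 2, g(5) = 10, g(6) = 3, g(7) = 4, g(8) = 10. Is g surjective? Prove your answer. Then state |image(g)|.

5

No element maps to 5, so g is not surjective.
The image of g is {1, 2, 3, 4, 10}, which has 5 elements.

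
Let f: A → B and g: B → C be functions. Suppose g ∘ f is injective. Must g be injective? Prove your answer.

No. Take A = {0}, B = {0, 1, 2}, C = {0, 1, 2}, f(a) = a for each a ∈ A, and g(b) = 1 if b ∈ {1, 2} else g(b) = b.
Then g ∘ f = f is injective (A ⊂ B and f is the inclusion), but g(1) = g(2) = 1 with 1 ≠ 2, so g is not injective.

not injective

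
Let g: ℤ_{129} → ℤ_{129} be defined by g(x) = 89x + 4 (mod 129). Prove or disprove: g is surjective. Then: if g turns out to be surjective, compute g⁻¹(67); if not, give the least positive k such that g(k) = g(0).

21

By definition, surjectivity means every element of the codomain has a preimage under g.
Since gcd(89, 129) = 1, 89 is invertible modulo 129. Euclid's algorithm: 129 = 1·89 + 40, 89 = 2·40 + 9, 40 = 4·9 + 4, 9 = 2·4 + 1; back-substituting gives 1 = 29·89 − 20·129, so 89⁻¹ ≡ 29 (mod 129).
For any y ∈ ℤ_{129}, x = 29(y − 4) mod 129 satisfies g(x) = 89·29(y − 4) + 4 ≡ y (since 89·29 ≡ 1 mod 129). So every y has a preimage.
Thus g is surjective.
Since g is surjective, we find g⁻¹(67): we need 89x ≡ 67 − 4 ≡ 63 (mod 129). Using 89⁻¹ = 29: x ≡ 29·63 = 1827 = 14·129 + 21, so x = 21.
Check: g(21) = 89·21 + 4 = 1873 = 14·129 + 67 ≡ 67 (mod 129).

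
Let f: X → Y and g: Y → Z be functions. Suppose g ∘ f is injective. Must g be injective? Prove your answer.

No. Take X = {1, 2}, Y = {1, 2, 3, 4, 5}, Z = {1, 2, 3, 4, 5}, f(a) = a for each a ∈ X, and g(b) = 4 if b ∈ {4, 5} else g(b) = b.
Then g ∘ f = f is injective (X ⊂ Y and f is the inclusion), but g(4) = g(5) = 4 with 4 ≠ 5, so g is not injective.

not injective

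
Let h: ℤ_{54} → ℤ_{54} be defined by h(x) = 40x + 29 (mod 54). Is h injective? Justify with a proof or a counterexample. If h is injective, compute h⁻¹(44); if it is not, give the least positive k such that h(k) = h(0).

We have gcd(40, 54) = 2 > 1. Taking a = 0 and b = 27: h(0) = 29 and h(27) = 40·27 + 29 = 1109 ≡ 29 (mod 54).
So h(0) = h(27) while 0 ≠ 27, thus h is not injective.
Since h is not injective, we find the least positive k with h(k) = h(0): this means 40k ≡ 0 (mod 54), i.e. 54 ∣ 40k. Since gcd(40, 54) = 2, dividing through by 2 this holds exactly when 27 ∣ 20k, and as gcd(20, 27) = 1, exactly when 27 ∣ k.
The smallest positive such k is 27.

27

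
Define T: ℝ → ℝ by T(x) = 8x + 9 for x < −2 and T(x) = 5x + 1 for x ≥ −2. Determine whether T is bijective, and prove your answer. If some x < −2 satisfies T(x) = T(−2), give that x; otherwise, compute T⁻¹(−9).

-9/4

Both pieces are strictly increasing (slopes 8 and 5), so each is injective on its own interval.
The left piece maps (−∞, −2) onto (−∞, −7); the right piece maps [−2, ∞) onto [−9, ∞).
These images overlap. In particular T(−2) = −9 (right piece), and solving 8x + 9 = −9 on the left piece gives x = −9/4 < −2.
So T(−9/4) = T(−2) with −9/4 ≠ −2, and T is not injective, hence not bijective. This x = −9/4 is the requested value below −2.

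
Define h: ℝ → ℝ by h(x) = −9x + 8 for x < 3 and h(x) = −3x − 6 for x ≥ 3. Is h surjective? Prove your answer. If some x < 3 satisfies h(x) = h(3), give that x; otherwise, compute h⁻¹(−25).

Both pieces are strictly decreasing (slopes −9 and −3), so each is injective on its own interval.
The left piece maps (−∞, 3) onto (−19, ∞); the right piece maps [3, ∞) onto (−∞, −15].
The union (−19, ∞) ∪ (−∞, −15] covers ℝ, so h is surjective.
For the follow-up: the images overlap, so an x < 3 with h(x) = h(3) exists. h(3) = −15; solving −9x + 8 = −15 for x < 3 gives x = (−15 − 8)/(−9) = 23/9.

23/9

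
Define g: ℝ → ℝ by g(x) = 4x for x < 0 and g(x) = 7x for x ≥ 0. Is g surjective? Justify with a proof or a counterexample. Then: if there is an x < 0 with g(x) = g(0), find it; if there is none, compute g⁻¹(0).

Both pieces are strictly increasing (slopes 4 and 7), so each is injective on its own interval.
The left piece maps (−∞, 0) onto (−∞, 0); the right piece maps [0, ∞) onto [0, ∞).
These images together cover ℝ, so g is surjective.
Because the two images are disjoint, no x < 0 has g(x) = g(0), so we compute g⁻¹(0): 0 lies in [0, ∞), so solve 7x = 0: x = (0 − 0)/7 = 0.

0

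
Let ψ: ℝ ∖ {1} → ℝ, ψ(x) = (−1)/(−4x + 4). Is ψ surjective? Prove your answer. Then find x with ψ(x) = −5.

If ψ(x) = 0, cross-multiplying gives −4(−1) = 0(−4x + 4), which simplifies to 4 = 0 — false.  So 0 has no preimage and ψ is not surjective.
Solving ψ(x) = −5: cross-multiplying gives −1 = −5(−4x + 4), which rearranges to −20x = −19, so x = 19/20.

19/20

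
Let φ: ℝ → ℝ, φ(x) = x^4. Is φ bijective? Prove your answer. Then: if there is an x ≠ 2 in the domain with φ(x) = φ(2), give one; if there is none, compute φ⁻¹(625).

-2

φ(2) = 16 = (−2)^4 = φ(−2) (since 4 is even), with 2 ≠ −2. So φ is not injective, hence not bijective.
For the follow-up, such an x exists: taking x = −2 ∈ ℝ gives φ(−2) = 16 = φ(2) with −2 ≠ 2.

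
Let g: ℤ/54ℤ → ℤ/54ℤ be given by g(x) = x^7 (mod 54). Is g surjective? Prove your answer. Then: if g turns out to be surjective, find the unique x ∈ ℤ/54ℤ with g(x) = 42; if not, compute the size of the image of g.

g(0) = 0^7 = 0.
g(6): Repeated squaring mod 54: 6^1 ≡ 6, 6^2 ≡ 6² = 36, 6^4 ≡ 36² = 1296 ≡ 0. Since 7 = 4 + 2 + 1, 6^7 ≡ 0·36·6: 0·36 = 0, then 0·6 = 0. So 6^7 ≡ 0 (mod 54).
So g(0) = g(6) = 0 while 0 ≠ 6, hence g is not injective.
A non-injective map from the 54-element set ℤ/54ℤ to itself takes at most 53 distinct values, so it cannot be surjective. Therefore g is not surjective.
Since g is not surjective, we determine |image(g)|. Computing x^7 mod 54 for each x (by repeated squaring, reducing mod 54 at every step), the values g(0), g(1), …, g(53) are: 0, 1, 20, 27, 22, 41, 0, 43, 8, 27, 10, 29, 0, 31, 50, 27, 52, 17, 0, 19, 38, 27, 40, 5, 0, 7, 26, 27, 28, 47, 0, 49, 14, 27, 16, 35, 0, 37, 2, 27, 4, 23, 0, 25, 44, 27, 46, 11, 0, 13, 32, 27, 34, 53.
The distinct values are {0, 1, 2, 4, 5, 7, 8, 10, 11, 13, 14, 16, 17, 19, 20, 22, 23, 25, 26, 27, 28, 29, 31, 32, 34, 35, 37, 38, 40, 41, 43, 44, 46, 47, 49, 50, 52, 53}; there are 38 of them.

38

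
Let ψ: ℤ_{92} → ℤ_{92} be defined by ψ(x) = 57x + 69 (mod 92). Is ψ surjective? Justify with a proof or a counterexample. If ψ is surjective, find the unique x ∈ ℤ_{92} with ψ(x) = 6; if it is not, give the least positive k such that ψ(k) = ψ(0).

57

Recall that surjectivity means every element of the codomain has a preimage under ψ.
Since gcd(57, 92) = 1, 57 is invertible modulo 92. Euclid's algorithm: 92 = 1·57 + 35, 57 = 1·35 + 22, 35 = 1·22 + 13, 22 = 1·13 + 9, 13 = 1·9 + 4, 9 = 2·4 + 1; back-substituting gives 1 = 21·57 − 13·92, so 57⁻¹ ≡ 21 (mod 92).
Then y ↦ 21(y − 69) is a two-sided inverse to ψ, so every y ∈ ℤ_{92} has a preimage.
Thus ψ is surjective.
Since ψ is surjective, we compute ψ⁻¹(6): solve 57x + 69 ≡ 6 (mod 92), i.e. 57x ≡ 29 (mod 92).
Multiplying by 57⁻¹ = 21 gives x ≡ 21·29 = 609 = 6·92 + 57 ≡ 57 (mod 92).
Check: ψ(57) = 57·57 + 69 = 3318 = 36·92 + 6 ≡ 6 (mod 92).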